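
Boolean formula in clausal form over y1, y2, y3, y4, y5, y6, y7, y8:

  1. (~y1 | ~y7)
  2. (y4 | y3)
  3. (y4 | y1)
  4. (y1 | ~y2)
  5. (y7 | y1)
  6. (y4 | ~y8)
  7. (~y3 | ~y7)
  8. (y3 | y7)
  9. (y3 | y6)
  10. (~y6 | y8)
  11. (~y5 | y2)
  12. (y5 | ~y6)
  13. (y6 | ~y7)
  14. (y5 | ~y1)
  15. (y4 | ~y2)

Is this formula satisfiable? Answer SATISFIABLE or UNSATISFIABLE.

SATISFIABLE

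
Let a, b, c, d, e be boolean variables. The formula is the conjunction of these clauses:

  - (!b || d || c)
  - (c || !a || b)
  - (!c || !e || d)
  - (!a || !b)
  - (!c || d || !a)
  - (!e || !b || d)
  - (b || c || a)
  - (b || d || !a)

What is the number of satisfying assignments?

10

Split on b, then a.
  b=1, a=1: a clause becomes empty — 0.
  b=1, a=0: 5 of the 8 assignments to (c,d,e) work.
  b=0, a=1: remaining (c,d,e) ∈ {(1,1,0); (1,1,1)} — 2.
  b=0, a=0: remaining (c,d,e) ∈ {(1,0,0); (1,1,0); (1,1,1)} — 3.
Total: 0 + 5 + 2 + 3 = 10.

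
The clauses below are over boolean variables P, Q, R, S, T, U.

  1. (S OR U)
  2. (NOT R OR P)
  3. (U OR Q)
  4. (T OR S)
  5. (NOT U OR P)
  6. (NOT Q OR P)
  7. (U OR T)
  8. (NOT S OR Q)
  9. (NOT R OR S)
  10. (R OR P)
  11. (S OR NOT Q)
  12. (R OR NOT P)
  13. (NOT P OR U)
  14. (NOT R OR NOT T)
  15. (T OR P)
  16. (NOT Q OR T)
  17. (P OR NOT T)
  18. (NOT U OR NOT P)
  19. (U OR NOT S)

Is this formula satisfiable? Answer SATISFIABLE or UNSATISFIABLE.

UNSATISFIABLE

P = True:
  propagation gives R=True, S=True, Q=True, U=True; an empty clause results — contradiction.
P = False:
  propagation gives R=False; an empty clause results — contradiction.
Every branch closes, so no satisfying assignment exists.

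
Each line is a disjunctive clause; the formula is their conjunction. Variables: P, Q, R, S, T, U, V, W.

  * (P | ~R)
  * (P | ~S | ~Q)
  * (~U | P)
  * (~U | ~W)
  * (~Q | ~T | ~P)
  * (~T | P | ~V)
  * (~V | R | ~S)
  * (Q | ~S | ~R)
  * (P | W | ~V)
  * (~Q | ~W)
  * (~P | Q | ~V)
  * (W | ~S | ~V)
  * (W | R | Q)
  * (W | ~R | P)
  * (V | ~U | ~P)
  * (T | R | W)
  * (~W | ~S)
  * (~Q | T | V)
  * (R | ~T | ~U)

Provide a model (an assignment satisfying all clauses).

P=True, Q=True, R=True, S=False, T=False, U=False, V=True, W=False

S occurs only negated in the remaining clauses — set S = False.
Pure literal: U appears only negated; assign U = False.
Branch on P: take P = True.
Branch on Q: take Q = True.
  then T is forced to False.
  then W is forced to False.
  then R is forced to True.
  then V is forced to True.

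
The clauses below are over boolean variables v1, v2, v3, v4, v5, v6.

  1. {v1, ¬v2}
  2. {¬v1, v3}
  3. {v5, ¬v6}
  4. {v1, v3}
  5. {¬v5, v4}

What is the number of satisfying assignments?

12

Case analysis on v1 and v3:
  v1=T, v3=T: v2 free; 4 ways for (v4,v5,v6) × 2^1 = 8.
  v1=T, v3=F: a clause becomes empty — 0.
  v1=F, v3=T: remaining (v2,v4,v5,v6) ∈ {(F,F,F,F); (F,T,F,F); (F,T,T,F); (F,T,T,T)} — 4.
  v1=F, v3=F: a clause becomes empty — 0.
Total: 8 + 0 + 4 + 0 = 12.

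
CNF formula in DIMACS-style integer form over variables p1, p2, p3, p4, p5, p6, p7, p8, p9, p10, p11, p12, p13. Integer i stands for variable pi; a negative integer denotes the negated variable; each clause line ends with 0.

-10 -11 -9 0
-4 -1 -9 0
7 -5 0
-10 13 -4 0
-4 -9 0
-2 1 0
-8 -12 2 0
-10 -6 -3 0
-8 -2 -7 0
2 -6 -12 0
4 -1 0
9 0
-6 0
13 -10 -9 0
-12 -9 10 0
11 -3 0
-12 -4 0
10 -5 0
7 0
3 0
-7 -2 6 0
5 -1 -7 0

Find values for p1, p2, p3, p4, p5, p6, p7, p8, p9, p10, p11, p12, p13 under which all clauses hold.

Unit propagation: (p9) forces p9 = True.
The clause (~p4) is unit: p4 must be False.
Unit propagation: (~p1) forces p1 = False.
Unit propagation: (~p2) forces p2 = False.
(~p6) is a unit clause, so p6 = False.
The clause (p7) is unit: p7 must be True.
(p3) is a unit clause, so p3 = True.
(p11) is a unit clause, so p11 = True.
The clause (~p10) is unit: p10 must be False.
The clause (~p12) is unit: p12 must be False.
Unit propagation: (~p5) forces p5 = False.
p8, p13 are now unconstrained; take p8 = False, p13 = True.

p1 = F, p2 = F, p3 = T, p4 = F, p5 = F, p6 = F, p7 = T, p8 = F, p9 = T, p10 = F, p11 = T, p12 = F, p13 = T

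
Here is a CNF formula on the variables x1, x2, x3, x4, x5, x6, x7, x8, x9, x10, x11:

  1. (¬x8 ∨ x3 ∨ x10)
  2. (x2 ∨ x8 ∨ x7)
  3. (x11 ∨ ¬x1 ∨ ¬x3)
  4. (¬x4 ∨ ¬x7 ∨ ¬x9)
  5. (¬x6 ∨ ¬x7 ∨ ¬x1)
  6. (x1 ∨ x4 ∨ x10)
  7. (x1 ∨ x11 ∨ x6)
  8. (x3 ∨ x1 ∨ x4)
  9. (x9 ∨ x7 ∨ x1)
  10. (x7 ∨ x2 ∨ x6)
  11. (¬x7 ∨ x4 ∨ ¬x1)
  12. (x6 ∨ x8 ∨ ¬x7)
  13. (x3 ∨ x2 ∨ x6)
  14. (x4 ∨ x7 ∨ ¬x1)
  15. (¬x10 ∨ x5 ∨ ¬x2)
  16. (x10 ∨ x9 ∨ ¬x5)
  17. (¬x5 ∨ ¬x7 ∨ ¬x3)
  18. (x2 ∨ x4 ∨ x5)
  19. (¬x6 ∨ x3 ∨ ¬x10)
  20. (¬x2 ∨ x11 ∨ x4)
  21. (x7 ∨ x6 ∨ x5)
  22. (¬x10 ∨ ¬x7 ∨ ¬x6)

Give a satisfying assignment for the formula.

x1 = False, x2 = False, x3 = True, x4 = True, x5 = True, x6 = True, x7 = False, x8 = True, x9 = True, x10 = False, x11 = True

x11 occurs only positively in the remaining clauses — set x11 = True.
Branch on x1: take x1 = False.
For the remaining variables, x2 = False, x3 = True, x4 = True, x5 = True, x6 = True, x7 = False, x8 = True, x9 = True, x10 = False works.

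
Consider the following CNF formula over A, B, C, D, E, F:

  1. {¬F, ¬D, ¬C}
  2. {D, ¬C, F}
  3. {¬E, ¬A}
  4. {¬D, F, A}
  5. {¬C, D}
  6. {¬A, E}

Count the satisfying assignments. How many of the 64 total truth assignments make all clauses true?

Case analysis on D and A:
  D=T, A=T: a clause becomes empty — 0.
  D=T, A=F: remaining (B,C,E,F) ∈ {(F,F,F,T); (F,F,T,T); (T,F,F,T); (T,F,T,T)} — 4.
  D=F, A=T: a clause becomes empty — 0.
  D=F, A=F: forces C=F; B, E, F free → 2^3 = 8.
Total: 0 + 4 + 0 + 8 = 12.

12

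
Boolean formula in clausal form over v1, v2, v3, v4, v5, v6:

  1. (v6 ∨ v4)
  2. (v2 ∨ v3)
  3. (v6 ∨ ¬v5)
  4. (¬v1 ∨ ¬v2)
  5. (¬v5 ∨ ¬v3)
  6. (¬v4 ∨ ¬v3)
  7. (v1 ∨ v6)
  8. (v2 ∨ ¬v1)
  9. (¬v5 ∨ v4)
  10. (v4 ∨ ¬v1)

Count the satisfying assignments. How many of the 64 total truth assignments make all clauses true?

5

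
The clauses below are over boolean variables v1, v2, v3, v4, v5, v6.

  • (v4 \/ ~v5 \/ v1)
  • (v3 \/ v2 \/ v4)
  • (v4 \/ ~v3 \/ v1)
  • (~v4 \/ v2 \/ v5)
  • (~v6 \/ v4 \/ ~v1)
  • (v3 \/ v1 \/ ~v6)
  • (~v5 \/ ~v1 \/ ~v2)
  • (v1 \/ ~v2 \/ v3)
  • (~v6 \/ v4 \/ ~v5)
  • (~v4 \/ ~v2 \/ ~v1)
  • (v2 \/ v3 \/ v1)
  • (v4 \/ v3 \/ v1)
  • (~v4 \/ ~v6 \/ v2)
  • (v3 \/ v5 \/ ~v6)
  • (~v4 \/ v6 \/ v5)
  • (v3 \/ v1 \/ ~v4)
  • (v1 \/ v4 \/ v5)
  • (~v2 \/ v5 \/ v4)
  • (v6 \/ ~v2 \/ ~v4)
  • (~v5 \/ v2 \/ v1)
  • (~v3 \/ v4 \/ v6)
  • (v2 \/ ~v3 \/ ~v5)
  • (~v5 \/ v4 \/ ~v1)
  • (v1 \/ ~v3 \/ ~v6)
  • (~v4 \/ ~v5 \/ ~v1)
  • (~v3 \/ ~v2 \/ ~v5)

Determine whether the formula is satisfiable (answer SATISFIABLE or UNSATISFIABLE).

v4 = True:
  v2 = True:
    propagation gives v1=False, v3=True, v6=True; an empty clause results — contradiction.
  v2 = False:
    propagation gives v5=True, v6=False, v1=True; an empty clause results — contradiction.
v4 = False:
  v1 = True:
    propagation gives v6=False, v3=False, v2=True, v5=False; an empty clause results — contradiction.
  v1 = False:
    propagation gives v5=False; an empty clause results — contradiction.
Every branch closes, so no satisfying assignment exists.

UNSATISFIABLE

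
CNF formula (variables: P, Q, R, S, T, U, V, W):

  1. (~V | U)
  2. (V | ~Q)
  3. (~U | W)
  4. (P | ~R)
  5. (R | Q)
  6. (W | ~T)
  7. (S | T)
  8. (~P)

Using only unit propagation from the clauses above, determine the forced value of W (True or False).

(~P) stands alone — P = False.
(~R | P): since P = False, the clause reduces to (~R). R = False.
(R | Q): since R = False, the clause reduces to (Q). Q = True.
From (~Q | V) and Q = True: V = True.
In (U | ~V), ~V is now false; U must hold, so U = True.
(~U | W) with U = True leaves only W, so W = True.

True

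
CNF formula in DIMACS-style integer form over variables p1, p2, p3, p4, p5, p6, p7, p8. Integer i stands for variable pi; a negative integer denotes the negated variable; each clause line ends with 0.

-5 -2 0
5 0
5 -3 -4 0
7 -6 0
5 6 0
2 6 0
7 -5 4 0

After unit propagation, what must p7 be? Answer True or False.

True

Unit clause (p5) sets p5 = True.
From (¬p5 ∨ ¬p2) and p5 = True: p2 = False.
From (p6 ∨ p2) and p2 = False: p6 = True.
From (p7 ∨ ¬p6) and p6 = True: p7 = True.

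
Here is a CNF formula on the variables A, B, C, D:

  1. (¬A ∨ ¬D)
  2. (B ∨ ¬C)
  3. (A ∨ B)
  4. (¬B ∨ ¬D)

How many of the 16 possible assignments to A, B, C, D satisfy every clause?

5

Satisfying assignments:
  A=F B=T C=F D=F
  A=F B=T C=T D=F
  A=T B=F C=F D=F
  A=T B=T C=F D=F
  A=T B=T C=T D=F
That's 5 in total.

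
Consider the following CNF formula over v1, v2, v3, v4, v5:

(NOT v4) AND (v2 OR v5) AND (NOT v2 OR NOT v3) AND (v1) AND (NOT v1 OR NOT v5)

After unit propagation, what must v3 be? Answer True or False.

False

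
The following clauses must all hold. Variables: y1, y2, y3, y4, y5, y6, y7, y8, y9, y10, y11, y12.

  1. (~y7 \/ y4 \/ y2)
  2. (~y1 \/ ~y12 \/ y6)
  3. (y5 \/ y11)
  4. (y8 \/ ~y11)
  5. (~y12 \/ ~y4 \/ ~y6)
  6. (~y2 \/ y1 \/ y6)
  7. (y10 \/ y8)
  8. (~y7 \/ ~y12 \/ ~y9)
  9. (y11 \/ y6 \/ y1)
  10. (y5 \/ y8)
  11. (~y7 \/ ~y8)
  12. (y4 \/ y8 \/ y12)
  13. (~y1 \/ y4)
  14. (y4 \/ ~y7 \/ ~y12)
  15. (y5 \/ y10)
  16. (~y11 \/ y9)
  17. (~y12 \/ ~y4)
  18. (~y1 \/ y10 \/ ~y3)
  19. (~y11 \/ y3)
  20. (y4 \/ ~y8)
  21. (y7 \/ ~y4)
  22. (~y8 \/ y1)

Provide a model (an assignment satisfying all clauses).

Pure literal: y5 appears only positively; assign y5 = True.
y10 occurs only positively in the remaining clauses — set y10 = True.
Branch on y1: take y1 = False.
  then y8 is forced to False.
  then y11 is forced to False.
  then y6 is forced to True.
Branch on y2: take y2 = True.
Branch on y4: take y4 = True.
  then y12 is forced to False.
  then y7 is forced to True.
y3, y9 are now unconstrained; take y3 = False, y9 = False.

y1 = False, y2 = True, y3 = False, y4 = True, y5 = True, y6 = True, y7 = True, y8 = False, y9 = False, y10 = True, y11 = False, y12 = False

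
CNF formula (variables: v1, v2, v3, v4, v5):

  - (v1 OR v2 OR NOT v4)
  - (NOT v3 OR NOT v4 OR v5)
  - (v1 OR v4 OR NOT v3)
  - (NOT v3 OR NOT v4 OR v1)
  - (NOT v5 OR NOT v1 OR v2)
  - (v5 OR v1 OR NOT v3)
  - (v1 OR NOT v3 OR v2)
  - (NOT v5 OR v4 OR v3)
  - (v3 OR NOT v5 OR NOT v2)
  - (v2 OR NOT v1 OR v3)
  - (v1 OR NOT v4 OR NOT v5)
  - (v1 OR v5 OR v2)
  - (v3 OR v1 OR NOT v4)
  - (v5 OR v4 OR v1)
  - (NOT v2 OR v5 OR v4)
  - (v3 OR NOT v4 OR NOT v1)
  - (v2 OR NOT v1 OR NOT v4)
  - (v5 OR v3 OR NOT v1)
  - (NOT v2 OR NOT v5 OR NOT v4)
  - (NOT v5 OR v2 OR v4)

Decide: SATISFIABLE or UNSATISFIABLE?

SATISFIABLE

Branch on v1: take v1 = True.
For the remaining variables, v2 = True, v3 = True, v4 = False, v5 = True works.
So v1=True, v2=True, v3=True, v4=False, v5=True is a satisfying assignment.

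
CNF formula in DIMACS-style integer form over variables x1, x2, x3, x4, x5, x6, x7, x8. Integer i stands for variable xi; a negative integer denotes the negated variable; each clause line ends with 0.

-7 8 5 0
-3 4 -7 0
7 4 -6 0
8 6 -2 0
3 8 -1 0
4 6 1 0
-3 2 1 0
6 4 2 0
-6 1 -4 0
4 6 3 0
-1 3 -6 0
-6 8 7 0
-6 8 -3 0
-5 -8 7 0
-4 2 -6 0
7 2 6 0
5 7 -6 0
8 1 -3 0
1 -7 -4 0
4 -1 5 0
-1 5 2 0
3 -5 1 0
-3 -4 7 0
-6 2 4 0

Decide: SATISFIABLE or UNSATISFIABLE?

SATISFIABLE

Try x1 = True.
Try x2 = False.
  then x5 is forced to True.
Branch on x3: take x3 = False.
  then x8 is forced to True.
  then x6 is forced to False.
  then x4 is forced to True.
  then x7 is forced to True.
Every clause has at least one true literal under this assignment.
So x1=True  x2=False  x3=False  x4=True  x5=True  x6=False  x7=True  x8=True is a satisfying assignment.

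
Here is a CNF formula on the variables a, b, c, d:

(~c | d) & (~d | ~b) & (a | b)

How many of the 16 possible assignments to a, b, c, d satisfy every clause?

5

The models are:
  a=F b=T c=F d=F
  a=T b=F c=F d=F
  a=T b=F c=F d=T
  a=T b=F c=T d=T
  a=T b=T c=F d=F
That's 5 in total.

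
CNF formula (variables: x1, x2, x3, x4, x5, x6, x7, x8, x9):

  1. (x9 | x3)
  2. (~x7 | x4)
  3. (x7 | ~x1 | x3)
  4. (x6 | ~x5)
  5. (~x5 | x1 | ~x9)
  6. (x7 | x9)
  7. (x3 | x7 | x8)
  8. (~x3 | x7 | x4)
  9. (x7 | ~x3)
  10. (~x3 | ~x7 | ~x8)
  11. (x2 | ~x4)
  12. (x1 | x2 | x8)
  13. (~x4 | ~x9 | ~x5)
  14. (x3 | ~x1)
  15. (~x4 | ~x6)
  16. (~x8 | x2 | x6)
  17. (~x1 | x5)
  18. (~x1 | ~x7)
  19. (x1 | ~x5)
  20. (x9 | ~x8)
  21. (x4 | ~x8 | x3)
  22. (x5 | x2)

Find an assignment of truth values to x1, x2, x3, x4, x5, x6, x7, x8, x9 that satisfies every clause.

x1 = 0, x2 = 1, x3 = 0, x4 = 1, x5 = 0, x6 = 0, x7 = 0, x8 = 1, x9 = 1

x2 occurs only positively in the remaining clauses — set x2 = True.
Branch on x1: take x1 = False.
  then x5 is forced to False.
The remaining clauses are satisfied by x3 = False, x4 = True, x6 = False, x7 = False, x8 = True, x9 = True.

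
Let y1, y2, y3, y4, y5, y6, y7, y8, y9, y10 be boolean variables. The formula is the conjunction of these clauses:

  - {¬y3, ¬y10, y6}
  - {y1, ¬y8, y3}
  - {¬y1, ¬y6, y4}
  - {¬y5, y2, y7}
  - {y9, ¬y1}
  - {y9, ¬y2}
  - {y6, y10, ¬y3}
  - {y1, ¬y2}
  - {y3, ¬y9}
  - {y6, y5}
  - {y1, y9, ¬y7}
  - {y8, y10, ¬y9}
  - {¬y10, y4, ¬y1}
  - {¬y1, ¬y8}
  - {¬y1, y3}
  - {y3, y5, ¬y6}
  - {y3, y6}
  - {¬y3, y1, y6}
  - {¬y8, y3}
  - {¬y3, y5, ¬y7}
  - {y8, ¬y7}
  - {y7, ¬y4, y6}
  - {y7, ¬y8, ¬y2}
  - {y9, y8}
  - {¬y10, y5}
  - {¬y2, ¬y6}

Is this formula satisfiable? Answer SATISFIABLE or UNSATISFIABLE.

Try y1 = False.
  then y2 is forced to False.
The remaining clauses are satisfied by y3 = True, y4 = True, y5 = False, y6 = True, y7 = False, y8 = True, y9 = False, y10 = False.
So y1=False, y2=False, y3=True, y4=True, y5=False, y6=True, y7=False, y8=True, y9=False, y10=False is a satisfying assignment.

SATISFIABLE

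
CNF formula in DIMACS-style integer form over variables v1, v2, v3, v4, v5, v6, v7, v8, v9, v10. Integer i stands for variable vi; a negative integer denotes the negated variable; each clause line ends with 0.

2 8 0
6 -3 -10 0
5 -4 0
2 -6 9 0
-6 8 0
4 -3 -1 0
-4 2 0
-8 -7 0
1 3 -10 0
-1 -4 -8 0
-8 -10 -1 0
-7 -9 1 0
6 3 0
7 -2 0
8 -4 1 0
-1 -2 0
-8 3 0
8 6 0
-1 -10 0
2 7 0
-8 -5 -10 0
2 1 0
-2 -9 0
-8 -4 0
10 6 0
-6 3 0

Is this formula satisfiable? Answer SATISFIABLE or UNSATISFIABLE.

UNSATISFIABLE

v8 = True:
  propagation gives v7=False, v2=False; an empty clause results — contradiction.
v8 = False:
  propagation gives v2=True, v6=False; an empty clause results — contradiction.
Every branch closes, so no satisfying assignment exists.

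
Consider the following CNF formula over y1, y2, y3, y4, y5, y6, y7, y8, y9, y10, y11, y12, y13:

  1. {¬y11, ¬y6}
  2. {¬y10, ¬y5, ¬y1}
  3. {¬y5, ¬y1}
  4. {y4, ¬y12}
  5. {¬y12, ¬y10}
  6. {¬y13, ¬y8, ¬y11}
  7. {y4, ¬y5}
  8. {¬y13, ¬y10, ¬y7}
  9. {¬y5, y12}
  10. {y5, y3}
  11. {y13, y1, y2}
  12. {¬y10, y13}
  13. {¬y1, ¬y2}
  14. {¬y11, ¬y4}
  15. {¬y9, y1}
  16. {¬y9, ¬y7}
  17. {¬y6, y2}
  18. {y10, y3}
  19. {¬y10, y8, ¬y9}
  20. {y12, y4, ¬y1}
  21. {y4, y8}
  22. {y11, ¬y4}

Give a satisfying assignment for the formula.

y1=False, y2=True, y3=True, y4=False, y5=False, y6=True, y7=False, y8=True, y9=False, y10=False, y11=False, y12=False, y13=False

Check each clause:
  1. {¬y6, ¬y11} — ¬y11 is true.
  2. {¬y5, ¬y1, ¬y10} — ¬y5 is true.
  3. {¬y5, ¬y1} — ¬y5 is true.
  4. {y4, ¬y12} — ¬y12 is true.
  5. {¬y12, ¬y10} — ¬y12 is true.
  6. {¬y8, ¬y11, ¬y13} — ¬y13 is true.
  7. {¬y5, y4} — ¬y5 is true.
  8. {¬y13, ¬y10, ¬y7} — ¬y7 is true.
  9. {y12, ¬y5} — ¬y5 is true.
  10. {y3, y5} — y3 is true.
  11. {y13, y1, y2} — y2 is true.
  12. {y13, ¬y10} — ¬y10 is true.
  13. {¬y2, ¬y1} — ¬y1 is true.
  14. {¬y11, ¬y4} — ¬y4 is true.
  15. {y1, ¬y9} — ¬y9 is true.
  16. {¬y9, ¬y7} — ¬y7 is true.
  17. {¬y6, y2} — y2 is true.
  18. {y10, y3} — y3 is true.
  19. {¬y10, y8, ¬y9} — y8 is true.
  20. {y12, ¬y1, y4} — ¬y1 is true.
  21. {y4, y8} — y8 is true.
  22. {¬y4, y11} — ¬y4 is true.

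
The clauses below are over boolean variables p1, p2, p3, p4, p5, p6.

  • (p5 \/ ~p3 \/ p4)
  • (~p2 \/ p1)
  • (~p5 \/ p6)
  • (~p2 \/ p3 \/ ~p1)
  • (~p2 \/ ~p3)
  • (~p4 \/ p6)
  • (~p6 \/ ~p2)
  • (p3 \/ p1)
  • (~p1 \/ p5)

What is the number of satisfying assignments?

7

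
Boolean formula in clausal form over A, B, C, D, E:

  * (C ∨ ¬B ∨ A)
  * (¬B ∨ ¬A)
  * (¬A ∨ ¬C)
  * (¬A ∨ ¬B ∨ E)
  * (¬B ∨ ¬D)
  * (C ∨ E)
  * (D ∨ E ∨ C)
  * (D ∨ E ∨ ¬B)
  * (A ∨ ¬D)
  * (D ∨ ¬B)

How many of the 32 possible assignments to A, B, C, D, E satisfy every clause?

Satisfying assignments:
  A=0 B=0 C=0 D=0 E=1
  A=0 B=0 C=1 D=0 E=0
  A=0 B=0 C=1 D=0 E=1
  A=1 B=0 C=0 D=0 E=1
  A=1 B=0 C=0 D=1 E=1
That's 5 in total.

5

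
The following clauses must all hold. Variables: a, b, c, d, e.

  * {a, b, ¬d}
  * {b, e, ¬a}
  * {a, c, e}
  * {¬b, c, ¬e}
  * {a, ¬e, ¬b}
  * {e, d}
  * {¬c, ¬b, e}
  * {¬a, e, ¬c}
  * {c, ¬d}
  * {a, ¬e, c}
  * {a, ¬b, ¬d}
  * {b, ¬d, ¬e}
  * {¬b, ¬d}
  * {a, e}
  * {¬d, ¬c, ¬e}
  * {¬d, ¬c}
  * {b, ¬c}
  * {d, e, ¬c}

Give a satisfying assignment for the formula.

a = True, b = True, c = True, d = False, e = True

Check each clause:
  1. {b, a, ¬d} — a is true.
  2. {e, b, ¬a} — b is true.
  3. {a, e, c} — a is true.
  4. {¬e, c, ¬b} — c is true.
  5. {a, ¬b, ¬e} — a is true.
  6. {d, e} — e is true.
  7. {¬b, e, ¬c} — e is true.
  8. {¬a, ¬c, e} — e is true.
  9. {¬d, c} — c is true.
  10. {a, ¬e, c} — a is true.
  11. {¬b, a, ¬d} — a is true.
  12. {b, ¬d, ¬e} — b is true.
  13. {¬b, ¬d} — ¬d is true.
  14. {e, a} — a is true.
  15. {¬d, ¬c, ¬e} — ¬d is true.
  16. {¬c, ¬d} — ¬d is true.
  17. {b, ¬c} — b is true.
  18. {¬c, e, d} — e is true.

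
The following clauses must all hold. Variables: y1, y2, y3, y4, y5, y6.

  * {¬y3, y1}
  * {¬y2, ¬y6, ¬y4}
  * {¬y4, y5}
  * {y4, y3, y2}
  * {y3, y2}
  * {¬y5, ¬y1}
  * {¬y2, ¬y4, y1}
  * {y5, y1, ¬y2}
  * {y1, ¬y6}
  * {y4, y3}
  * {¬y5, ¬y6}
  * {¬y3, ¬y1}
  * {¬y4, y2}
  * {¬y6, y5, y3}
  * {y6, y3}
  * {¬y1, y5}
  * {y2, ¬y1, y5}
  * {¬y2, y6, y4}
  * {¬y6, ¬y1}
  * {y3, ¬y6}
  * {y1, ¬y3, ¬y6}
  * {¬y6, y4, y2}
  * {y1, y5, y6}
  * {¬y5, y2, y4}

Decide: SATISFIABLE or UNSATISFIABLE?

UNSATISFIABLE

y1 = True:
  propagation gives y5=False; an empty clause results — contradiction.
y1 = False:
  propagation gives y3=False, y2=True, y4=False; an empty clause results — contradiction.
Every branch closes, so no satisfying assignment exists.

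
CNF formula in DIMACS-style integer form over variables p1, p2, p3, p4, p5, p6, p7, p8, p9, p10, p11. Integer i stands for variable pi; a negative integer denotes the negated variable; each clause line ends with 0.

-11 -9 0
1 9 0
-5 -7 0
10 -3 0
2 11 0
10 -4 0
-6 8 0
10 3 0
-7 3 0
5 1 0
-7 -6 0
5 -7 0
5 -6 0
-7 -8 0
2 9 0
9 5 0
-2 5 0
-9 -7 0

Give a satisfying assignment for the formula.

Pure literal: p1 appears only positively; assign p1 = True.
p7 occurs only negated in the remaining clauses — set p7 = False.
Branch on p2: take p2 = True.
  then p5 is forced to True.
Set p3 = False and propagate.
  then p10 is forced to True.
The remaining clauses are satisfied by p4 = True, p6 = True, p8 = True, p9 = False, p11 = False.
Every clause has at least one true literal under this assignment.
Check each clause:
  1. (~p9 | ~p11) — ~p11 is true.
  2. (p1 | p9) — p1 is true.
  3. (~p5 | ~p7) — ~p7 is true.
  4. (p10 | ~p3) — p10 is true.
  5. (p11 | p2) — p2 is true.
  6. (p10 | ~p4) — p10 is true.
  7. (p8 | ~p6) — p8 is true.
  8. (p3 | p10) — p10 is true.
  9. (~p7 | p3) — ~p7 is true.
  10. (p5 | p1) — p1 is true.
  11. (~p7 | ~p6) — ~p7 is true.
  12. (p5 | ~p7) — ~p7 is true.
  13. (~p6 | p5) — p5 is true.
  14. (~p8 | ~p7) — ~p7 is true.
  15. (p2 | p9) — p2 is true.
  16. (p5 | p9) — p5 is true.
  17. (~p2 | p5) — p5 is true.
  18. (~p7 | ~p9) — ~p7 is true.

p1 = 1, p2 = 1, p3 = 0, p4 = 1, p5 = 1, p6 = 1, p7 = 0, p8 = 1, p9 = 0, p10 = 1, p11 = 0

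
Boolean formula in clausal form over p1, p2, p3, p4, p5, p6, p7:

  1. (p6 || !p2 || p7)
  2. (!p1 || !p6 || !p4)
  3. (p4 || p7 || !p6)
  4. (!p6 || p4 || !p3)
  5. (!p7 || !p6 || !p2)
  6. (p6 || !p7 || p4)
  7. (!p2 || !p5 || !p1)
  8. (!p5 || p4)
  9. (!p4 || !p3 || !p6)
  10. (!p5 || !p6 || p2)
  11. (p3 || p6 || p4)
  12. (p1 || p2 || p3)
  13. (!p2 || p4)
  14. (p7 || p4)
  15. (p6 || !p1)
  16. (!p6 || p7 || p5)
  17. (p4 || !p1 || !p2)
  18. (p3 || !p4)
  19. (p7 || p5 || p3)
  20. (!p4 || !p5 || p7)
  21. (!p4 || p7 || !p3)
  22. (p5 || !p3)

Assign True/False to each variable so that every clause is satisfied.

p1 = False, p2 = True, p3 = True, p4 = True, p5 = True, p6 = False, p7 = True

Check each clause:
  1. (p7 || p6 || !p2) — p7 is true.
  2. (!p6 || !p1 || !p4) — !p6 is true.
  3. (p7 || p4 || !p6) — !p6 is true.
  4. (p4 || !p6 || !p3) — !p6 is true.
  5. (!p6 || !p7 || !p2) — !p6 is true.
  6. (!p7 || p6 || p4) — p4 is true.
  7. (!p1 || !p2 || !p5) — !p1 is true.
  8. (!p5 || p4) — p4 is true.
  9. (!p3 || !p6 || !p4) — !p6 is true.
  10. (p2 || !p6 || !p5) — p2 is true.
  11. (p4 || p6 || p3) — p3 is true.
  12. (p3 || p1 || p2) — p2 is true.
  13. (!p2 || p4) — p4 is true.
  14. (p4 || p7) — p4 is true.
  15. (!p1 || p6) — !p1 is true.
  16. (p5 || p7 || !p6) — !p6 is true.
  17. (p4 || !p1 || !p2) — p4 is true.
  18. (!p4 || p3) — p3 is true.
  19. (p5 || p7 || p3) — p3 is true.
  20. (p7 || !p4 || !p5) — p7 is true.
  21. (!p3 || p7 || !p4) — p7 is true.
  22. (p5 || !p3) — p5 is true.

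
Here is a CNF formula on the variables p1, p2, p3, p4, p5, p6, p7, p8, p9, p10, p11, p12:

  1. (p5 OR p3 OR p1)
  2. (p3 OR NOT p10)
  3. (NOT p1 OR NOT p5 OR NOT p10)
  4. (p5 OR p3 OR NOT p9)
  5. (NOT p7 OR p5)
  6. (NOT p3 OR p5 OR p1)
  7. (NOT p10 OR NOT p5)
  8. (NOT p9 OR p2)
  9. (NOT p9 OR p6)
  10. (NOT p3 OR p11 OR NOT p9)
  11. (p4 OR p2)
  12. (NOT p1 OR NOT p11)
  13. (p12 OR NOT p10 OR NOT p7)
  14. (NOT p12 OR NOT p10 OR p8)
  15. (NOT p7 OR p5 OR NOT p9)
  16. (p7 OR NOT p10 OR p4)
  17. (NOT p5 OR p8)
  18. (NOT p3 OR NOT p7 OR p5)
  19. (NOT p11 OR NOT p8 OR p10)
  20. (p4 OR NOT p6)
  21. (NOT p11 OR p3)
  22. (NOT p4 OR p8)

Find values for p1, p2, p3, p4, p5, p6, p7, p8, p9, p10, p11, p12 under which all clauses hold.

p2 occurs only positively in the remaining clauses — set p2 = True.
Pure literal: p9 appears only negated; assign p9 = False.
Branch on p1: take p1 = True.
  then p11 is forced to False.
The remaining clauses are satisfied by p3 = True, p4 = True, p5 = True, p6 = False, p7 = False, p8 = True, p10 = False, p12 = True.
Every clause has at least one true literal under this assignment.

p1 = T, p2 = T, p3 = T, p4 = T, p5 = T, p6 = F, p7 = F, p8 = T, p9 = F, p10 = F, p11 = F, p12 = T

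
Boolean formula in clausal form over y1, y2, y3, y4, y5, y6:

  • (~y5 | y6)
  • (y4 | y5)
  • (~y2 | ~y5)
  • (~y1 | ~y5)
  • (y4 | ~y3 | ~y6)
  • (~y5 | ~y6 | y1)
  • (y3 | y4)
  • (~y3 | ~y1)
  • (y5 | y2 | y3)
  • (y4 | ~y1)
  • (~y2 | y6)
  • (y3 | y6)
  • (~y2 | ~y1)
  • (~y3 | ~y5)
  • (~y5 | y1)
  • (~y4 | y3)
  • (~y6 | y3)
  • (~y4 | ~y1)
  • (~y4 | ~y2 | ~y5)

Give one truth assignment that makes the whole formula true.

y1 = 0, y2 = 0, y3 = 1, y4 = 1, y5 = 0, y6 = 0

Check each clause:
  1. (y6 | ~y5) — ~y5 is true.
  2. (y5 | y4) — y4 is true.
  3. (~y5 | ~y2) — ~y5 is true.
  4. (~y1 | ~y5) — ~y5 is true.
  5. (y4 | ~y3 | ~y6) — ~y6 is true.
  6. (~y5 | ~y6 | y1) — ~y6 is true.
  7. (y4 | y3) — y3 is true.
  8. (~y1 | ~y3) — ~y1 is true.
  9. (y5 | y2 | y3) — y3 is true.
  10. (y4 | ~y1) — y4 is true.
  11. (~y2 | y6) — ~y2 is true.
  12. (y6 | y3) — y3 is true.
  13. (~y1 | ~y2) — ~y2 is true.
  14. (~y5 | ~y3) — ~y5 is true.
  15. (y1 | ~y5) — ~y5 is true.
  16. (~y4 | y3) — y3 is true.
  17. (y3 | ~y6) — ~y6 is true.
  18. (~y1 | ~y4) — ~y1 is true.
  19. (~y2 | ~y5 | ~y4) — ~y5 is true.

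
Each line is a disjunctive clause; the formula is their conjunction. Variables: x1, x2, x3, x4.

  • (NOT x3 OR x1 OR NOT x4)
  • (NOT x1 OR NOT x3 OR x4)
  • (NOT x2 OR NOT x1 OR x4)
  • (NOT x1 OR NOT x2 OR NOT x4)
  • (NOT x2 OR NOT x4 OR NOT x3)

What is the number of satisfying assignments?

9

Case analysis on x4 and x1:
  x4=1, x1=1: remaining (x2,x3) ∈ {(0,0); (0,1)} — 2.
  x4=1, x1=0: remaining (x2,x3) ∈ {(0,0); (1,0)} — 2.
  x4=0, x1=1: remaining (x2,x3) ∈ {(0,0)} — 1.
  x4=0, x1=0: remaining (x2,x3) ∈ {(0,0); (0,1); (1,0); (1,1)} — 4.
Total: 2 + 2 + 1 + 4 = 9.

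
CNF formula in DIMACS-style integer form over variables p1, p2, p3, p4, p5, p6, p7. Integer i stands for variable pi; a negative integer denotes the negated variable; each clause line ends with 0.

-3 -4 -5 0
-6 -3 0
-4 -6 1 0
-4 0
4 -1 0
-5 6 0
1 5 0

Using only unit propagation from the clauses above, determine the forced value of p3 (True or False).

False

Unit clause (NOT p4) sets p4 = False.
From (p4 OR NOT p1) and p4 = False: p1 = False.
(p1 OR p5) with p1 = False leaves only p5, so p5 = True.
(NOT p5 OR p6) with p5 = True leaves only p6, so p6 = True.
From (NOT p3 OR NOT p6) and p6 = True: p3 = False.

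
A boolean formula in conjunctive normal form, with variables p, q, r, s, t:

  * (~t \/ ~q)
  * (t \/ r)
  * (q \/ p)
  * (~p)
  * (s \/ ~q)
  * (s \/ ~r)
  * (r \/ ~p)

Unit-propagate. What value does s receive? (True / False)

(~p) is a unit clause: p = False.
In (p \/ q), p is now false; q must hold, so q = True.
(~t \/ ~q) with q = True leaves only ~t, so t = False.
(r \/ t) with t = False leaves only r, so r = True.
From (s \/ ~q) and q = True: s = True.

True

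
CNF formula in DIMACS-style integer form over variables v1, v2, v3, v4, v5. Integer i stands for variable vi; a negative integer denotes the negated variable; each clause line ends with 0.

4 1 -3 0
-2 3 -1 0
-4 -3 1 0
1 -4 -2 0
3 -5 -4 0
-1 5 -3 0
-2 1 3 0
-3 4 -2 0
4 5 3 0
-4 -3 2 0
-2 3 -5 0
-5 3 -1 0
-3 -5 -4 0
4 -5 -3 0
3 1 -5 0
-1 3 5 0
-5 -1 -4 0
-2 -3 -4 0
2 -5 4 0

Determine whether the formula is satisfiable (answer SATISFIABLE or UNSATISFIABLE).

Set v1 = False and propagate.
Branch on v2: take v2 = False.
Set v3 = False and propagate.
  then v5 is forced to False.
  then v4 is forced to True.
So v1=F, v2=F, v3=F, v4=T, v5=F is a satisfying assignment.

SATISFIABLE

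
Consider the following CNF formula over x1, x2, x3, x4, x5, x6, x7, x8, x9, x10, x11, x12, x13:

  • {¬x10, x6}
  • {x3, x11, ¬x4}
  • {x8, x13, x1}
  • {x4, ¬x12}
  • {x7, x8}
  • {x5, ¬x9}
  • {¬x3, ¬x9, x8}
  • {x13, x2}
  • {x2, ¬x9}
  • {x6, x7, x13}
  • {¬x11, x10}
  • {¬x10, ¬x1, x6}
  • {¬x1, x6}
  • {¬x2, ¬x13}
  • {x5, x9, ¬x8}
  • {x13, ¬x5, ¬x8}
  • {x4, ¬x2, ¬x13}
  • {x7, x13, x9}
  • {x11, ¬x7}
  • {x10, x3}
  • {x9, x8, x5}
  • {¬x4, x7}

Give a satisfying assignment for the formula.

x1 = True  x2 = True  x3 = False  x4 = True  x5 = True  x6 = True  x7 = True  x8 = False  x9 = True  x10 = True  x11 = True  x12 = True  x13 = False

x6 occurs only positively in the remaining clauses — set x6 = True.
Set x1 = True and propagate.
For the remaining variables, x2 = True, x3 = False, x4 = True, x5 = True, x7 = True, x8 = False, x9 = True, x10 = True, x11 = True, x12 = True, x13 = False works.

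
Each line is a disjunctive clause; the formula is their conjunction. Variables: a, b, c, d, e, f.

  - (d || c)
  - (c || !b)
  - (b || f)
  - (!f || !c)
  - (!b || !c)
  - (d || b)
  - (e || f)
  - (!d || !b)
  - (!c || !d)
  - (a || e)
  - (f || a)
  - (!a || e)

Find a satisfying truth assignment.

a=True, b=False, c=False, d=True, e=True, f=True

Check each clause:
  1. (d || c) — d is true.
  2. (!b || c) — !b is true.
  3. (f || b) — f is true.
  4. (!c || !f) — !c is true.
  5. (!b || !c) — !c is true.
  6. (d || b) — d is true.
  7. (e || f) — e is true.
  8. (!d || !b) — !b is true.
  9. (!c || !d) — !c is true.
  10. (e || a) — a is true.
  11. (f || a) — a is true.
  12. (!a || e) — e is true.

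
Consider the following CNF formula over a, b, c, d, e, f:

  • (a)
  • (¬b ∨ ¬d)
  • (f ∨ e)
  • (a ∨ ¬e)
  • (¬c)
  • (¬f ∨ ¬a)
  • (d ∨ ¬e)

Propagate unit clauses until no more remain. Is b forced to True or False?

False

Unit clause (a) sets a = True.
(¬c) is a unit clause: c = False.
From (¬a ∨ ¬f) and a = True: f = False.
From (f ∨ e) and f = False: e = True.
From (¬e ∨ d) and e = True: d = True.
(¬b ∨ ¬d): since d = True, the clause reduces to (¬b). b = False.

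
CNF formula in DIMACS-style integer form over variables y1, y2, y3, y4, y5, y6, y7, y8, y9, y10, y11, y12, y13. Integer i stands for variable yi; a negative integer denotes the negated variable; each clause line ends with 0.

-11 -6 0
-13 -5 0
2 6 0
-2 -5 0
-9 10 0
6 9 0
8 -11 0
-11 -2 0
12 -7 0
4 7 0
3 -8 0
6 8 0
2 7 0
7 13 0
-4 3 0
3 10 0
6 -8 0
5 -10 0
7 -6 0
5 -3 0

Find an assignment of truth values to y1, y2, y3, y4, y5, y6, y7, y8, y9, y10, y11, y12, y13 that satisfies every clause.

y11 occurs only negated in the remaining clauses — set y11 = False.
Pure literal: y12 appears only positively; assign y12 = True.
Try y2 = False.
  then y6 is forced to True.
  then y7 is forced to True.
Set y3 = False and propagate.
  then y8 is forced to False.
  then y4 is forced to False.
  then y10 is forced to True.
  then y5 is forced to True.
  then y13 is forced to False.
y1, y9 are now unconstrained; take y1 = False, y9 = False.
Every clause has at least one true literal under this assignment.

y1=0, y2=0, y3=0, y4=0, y5=1, y6=1, y7=1, y8=0, y9=0, y10=1, y11=0, y12=1, y13=0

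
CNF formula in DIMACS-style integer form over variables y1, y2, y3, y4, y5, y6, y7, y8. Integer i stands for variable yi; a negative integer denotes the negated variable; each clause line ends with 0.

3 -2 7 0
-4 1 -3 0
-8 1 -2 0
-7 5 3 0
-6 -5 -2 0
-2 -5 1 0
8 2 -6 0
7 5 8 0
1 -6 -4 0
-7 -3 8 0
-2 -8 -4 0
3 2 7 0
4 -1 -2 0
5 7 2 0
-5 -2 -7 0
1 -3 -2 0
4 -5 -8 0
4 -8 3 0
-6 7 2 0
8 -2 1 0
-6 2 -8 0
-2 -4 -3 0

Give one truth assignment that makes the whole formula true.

y6 occurs only negated in the remaining clauses — set y6 = False.
Try y1 = True.
Branch on y2: take y2 = False.
The remaining clauses are satisfied by y3 = True, y4 = True, y5 = True, y7 = False, y8 = False.

y1 = T, y2 = F, y3 = T, y4 = T, y5 = T, y6 = F, y7 = F, y8 = F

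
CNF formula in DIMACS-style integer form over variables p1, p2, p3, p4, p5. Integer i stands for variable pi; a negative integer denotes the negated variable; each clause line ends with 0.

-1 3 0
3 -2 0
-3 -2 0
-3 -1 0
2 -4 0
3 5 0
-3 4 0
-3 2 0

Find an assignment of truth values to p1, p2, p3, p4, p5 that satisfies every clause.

p1=0, p2=0, p3=0, p4=0, p5=1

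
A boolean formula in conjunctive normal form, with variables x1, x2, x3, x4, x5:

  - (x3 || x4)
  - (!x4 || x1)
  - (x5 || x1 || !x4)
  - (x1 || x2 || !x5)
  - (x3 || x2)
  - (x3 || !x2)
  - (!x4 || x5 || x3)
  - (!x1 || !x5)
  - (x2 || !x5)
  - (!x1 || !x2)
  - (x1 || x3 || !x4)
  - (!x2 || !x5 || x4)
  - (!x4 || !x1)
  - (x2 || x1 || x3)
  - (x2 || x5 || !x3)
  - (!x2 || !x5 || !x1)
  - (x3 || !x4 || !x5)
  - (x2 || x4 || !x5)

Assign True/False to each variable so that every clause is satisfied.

Set x1 = False and propagate.
  then x4 is forced to False.
  then x3 is forced to True.
For the remaining variables, x2 = True, x5 = False works.
Check each clause:
  1. (x4 || x3) — x3 is true.
  2. (!x4 || x1) — !x4 is true.
  3. (x1 || !x4 || x5) — !x4 is true.
  4. (x1 || x2 || !x5) — x2 is true.
  5. (x3 || x2) — x2 is true.
  6. (x3 || !x2) — x3 is true.
  7. (x5 || x3 || !x4) — x3 is true.
  8. (!x5 || !x1) — !x5 is true.
  9. (!x5 || x2) — x2 is true.
  10. (!x1 || !x2) — !x1 is true.
  11. (x1 || x3 || !x4) — x3 is true.
  12. (!x2 || !x5 || x4) — !x5 is true.
  13. (!x1 || !x4) — !x4 is true.
  14. (x3 || x1 || x2) — x2 is true.
  15. (x5 || x2 || !x3) — x2 is true.
  16. (!x5 || !x1 || !x2) — !x5 is true.
  17. (!x5 || !x4 || x3) — x3 is true.
  18. (!x5 || x2 || x4) — x2 is true.

x1=F  x2=T  x3=T  x4=F  x5=F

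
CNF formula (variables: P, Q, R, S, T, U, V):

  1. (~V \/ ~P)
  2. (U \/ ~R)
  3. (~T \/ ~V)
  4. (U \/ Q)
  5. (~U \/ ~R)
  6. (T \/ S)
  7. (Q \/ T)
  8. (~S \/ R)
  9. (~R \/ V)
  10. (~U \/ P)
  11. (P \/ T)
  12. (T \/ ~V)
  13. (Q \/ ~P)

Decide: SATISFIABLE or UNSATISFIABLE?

Q occurs only positively in the remaining clauses — set Q = True.
Try P = True.
  then V is forced to False.
  then R is forced to False.
  then S is forced to False.
  then T is forced to True.
U is now unconstrained; take U = False.
So P = 1, Q = 1, R = 0, S = 0, T = 1, U = 0, V = 0 is a satisfying assignment.

SATISFIABLE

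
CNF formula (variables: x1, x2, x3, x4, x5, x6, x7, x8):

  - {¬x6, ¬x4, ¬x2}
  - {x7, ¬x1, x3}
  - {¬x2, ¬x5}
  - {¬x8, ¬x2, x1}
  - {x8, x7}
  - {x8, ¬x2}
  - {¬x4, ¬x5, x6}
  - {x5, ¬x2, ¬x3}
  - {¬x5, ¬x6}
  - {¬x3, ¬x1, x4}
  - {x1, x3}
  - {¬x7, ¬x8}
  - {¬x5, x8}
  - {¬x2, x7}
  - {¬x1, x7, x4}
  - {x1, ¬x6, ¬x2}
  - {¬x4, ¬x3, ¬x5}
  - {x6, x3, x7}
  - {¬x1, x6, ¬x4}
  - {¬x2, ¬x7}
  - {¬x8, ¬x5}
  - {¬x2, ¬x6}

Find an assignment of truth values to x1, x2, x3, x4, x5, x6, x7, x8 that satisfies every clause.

Pure literal: x2 appears only negated; assign x2 = False.
Set x1 = True and propagate.
Set x3 = True and propagate.
  then x4 is forced to True.
  then x5 is forced to False.
  then x6 is forced to True.
For the remaining variables, x7 = False, x8 = True works.

x1=T, x2=F, x3=T, x4=T, x5=F, x6=T, x7=F, x8=T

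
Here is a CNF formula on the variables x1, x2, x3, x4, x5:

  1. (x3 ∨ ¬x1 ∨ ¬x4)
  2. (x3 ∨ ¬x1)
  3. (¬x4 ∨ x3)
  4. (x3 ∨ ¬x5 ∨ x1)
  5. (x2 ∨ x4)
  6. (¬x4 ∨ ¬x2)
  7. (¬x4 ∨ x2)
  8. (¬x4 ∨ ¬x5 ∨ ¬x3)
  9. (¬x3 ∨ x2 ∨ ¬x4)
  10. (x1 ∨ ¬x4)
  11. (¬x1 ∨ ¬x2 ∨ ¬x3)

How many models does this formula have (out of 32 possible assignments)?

3

Satisfying assignments:
  x1=0 x2=1 x3=0 x4=0 x5=0
  x1=0 x2=1 x3=1 x4=0 x5=0
  x1=0 x2=1 x3=1 x4=0 x5=1
Count: 3.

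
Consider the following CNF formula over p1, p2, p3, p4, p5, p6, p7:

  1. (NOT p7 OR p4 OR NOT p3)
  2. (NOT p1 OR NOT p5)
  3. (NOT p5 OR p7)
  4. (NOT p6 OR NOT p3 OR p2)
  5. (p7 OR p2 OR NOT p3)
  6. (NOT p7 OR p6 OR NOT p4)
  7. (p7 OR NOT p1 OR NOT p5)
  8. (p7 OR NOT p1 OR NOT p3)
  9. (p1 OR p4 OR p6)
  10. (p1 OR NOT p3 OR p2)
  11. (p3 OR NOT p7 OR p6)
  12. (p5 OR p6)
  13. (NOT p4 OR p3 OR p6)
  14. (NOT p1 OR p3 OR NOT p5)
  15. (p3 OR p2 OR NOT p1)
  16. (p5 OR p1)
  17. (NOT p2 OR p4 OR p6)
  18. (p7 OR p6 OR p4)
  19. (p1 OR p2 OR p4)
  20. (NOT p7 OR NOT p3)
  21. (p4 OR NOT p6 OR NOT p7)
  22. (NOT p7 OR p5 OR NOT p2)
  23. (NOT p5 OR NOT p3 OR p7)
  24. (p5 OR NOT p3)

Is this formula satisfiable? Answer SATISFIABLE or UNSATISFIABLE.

Branch on p1: take p1 = True.
  then p5 is forced to False.
  then p6 is forced to True.
  then p3 is forced to False.
  then p2 is forced to True.
  then p7 is forced to False.
p4 is now unconstrained; take p4 = True.
Every clause has at least one true literal under this assignment.
So p1 = T  p2 = T  p3 = F  p4 = T  p5 = F  p6 = T  p7 = F is a satisfying assignment.

SATISFIABLE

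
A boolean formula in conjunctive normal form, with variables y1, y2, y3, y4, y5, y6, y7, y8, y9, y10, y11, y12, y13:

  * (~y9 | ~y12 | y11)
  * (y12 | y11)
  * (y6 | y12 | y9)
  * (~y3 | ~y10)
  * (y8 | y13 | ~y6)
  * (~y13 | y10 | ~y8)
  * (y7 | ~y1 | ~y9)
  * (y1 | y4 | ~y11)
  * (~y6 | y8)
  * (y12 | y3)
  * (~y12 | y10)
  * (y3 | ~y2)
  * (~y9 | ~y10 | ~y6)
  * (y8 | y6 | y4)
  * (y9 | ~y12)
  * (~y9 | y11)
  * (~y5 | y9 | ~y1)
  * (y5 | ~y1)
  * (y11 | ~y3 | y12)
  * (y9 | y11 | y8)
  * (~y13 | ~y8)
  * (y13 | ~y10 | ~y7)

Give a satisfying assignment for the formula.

y1 = 0, y2 = 0, y3 = 1, y4 = 1, y5 = 1, y6 = 0, y7 = 1, y8 = 0, y9 = 1, y10 = 0, y11 = 1, y12 = 0, y13 = 1

Check each clause:
  1. (~y9 | ~y12 | y11) — y11 is true.
  2. (y12 | y11) — y11 is true.
  3. (y6 | y12 | y9) — y9 is true.
  4. (~y3 | ~y10) — ~y10 is true.
  5. (y13 | ~y6 | y8) — ~y6 is true.
  6. (~y8 | ~y13 | y10) — ~y8 is true.
  7. (~y1 | y7 | ~y9) — y7 is true.
  8. (~y11 | y4 | y1) — y4 is true.
  9. (~y6 | y8) — ~y6 is true.
  10. (y3 | y12) — y3 is true.
  11. (~y12 | y10) — ~y12 is true.
  12. (~y2 | y3) — y3 is true.
  13. (~y6 | ~y9 | ~y10) — ~y6 is true.
  14. (y4 | y6 | y8) — y4 is true.
  15. (y9 | ~y12) — y9 is true.
  16. (y11 | ~y9) — y11 is true.
  17. (~y1 | y9 | ~y5) — y9 is true.
  18. (y5 | ~y1) — y5 is true.
  19. (y11 | ~y3 | y12) — y11 is true.
  20. (y8 | y9 | y11) — y9 is true.
  21. (~y8 | ~y13) — ~y8 is true.
  22. (~y10 | ~y7 | y13) — y13 is true.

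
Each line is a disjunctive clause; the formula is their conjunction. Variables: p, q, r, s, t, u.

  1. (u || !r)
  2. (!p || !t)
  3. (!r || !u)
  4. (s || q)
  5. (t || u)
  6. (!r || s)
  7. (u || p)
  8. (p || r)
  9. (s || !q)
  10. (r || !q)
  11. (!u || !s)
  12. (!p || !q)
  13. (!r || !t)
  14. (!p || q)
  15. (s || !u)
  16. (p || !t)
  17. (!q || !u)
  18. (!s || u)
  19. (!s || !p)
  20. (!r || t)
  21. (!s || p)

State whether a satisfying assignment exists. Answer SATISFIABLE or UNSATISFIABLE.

p = True:
  propagation gives t=False, u=True, r=False, q=False; an empty clause results — contradiction.
p = False:
  propagation gives u=True, r=False; an empty clause results — contradiction.
Every branch closes, so no satisfying assignment exists.

UNSATISFIABLE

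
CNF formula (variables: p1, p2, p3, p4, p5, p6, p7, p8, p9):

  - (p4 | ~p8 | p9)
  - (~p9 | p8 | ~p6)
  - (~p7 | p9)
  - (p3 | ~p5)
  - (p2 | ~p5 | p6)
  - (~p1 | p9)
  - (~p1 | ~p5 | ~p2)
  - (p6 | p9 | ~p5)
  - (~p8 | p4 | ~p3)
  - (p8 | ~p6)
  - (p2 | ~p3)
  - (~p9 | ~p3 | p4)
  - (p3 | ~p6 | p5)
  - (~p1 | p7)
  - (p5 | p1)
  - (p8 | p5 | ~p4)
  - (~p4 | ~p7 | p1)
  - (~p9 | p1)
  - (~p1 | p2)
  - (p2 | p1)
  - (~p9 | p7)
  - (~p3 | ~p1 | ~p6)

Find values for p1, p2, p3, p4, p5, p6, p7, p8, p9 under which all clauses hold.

p1=T  p2=T  p3=T  p4=T  p5=F  p6=F  p7=T  p8=T  p9=T

Branch on p1: take p1 = True.
  then p9 is forced to True.
  then p7 is forced to True.
  then p2 is forced to True.
  then p5 is forced to False.
Set p3 = True and propagate.
  then p4 is forced to True.
  then p8 is forced to True.
  then p6 is forced to False.
Every clause has at least one true literal under this assignment.
Check each clause:
  1. (p4 | ~p8 | p9) — p9 is true.
  2. (~p6 | p8 | ~p9) — p8 is true.
  3. (p9 | ~p7) — p9 is true.
  4. (~p5 | p3) — p3 is true.
  5. (p6 | ~p5 | p2) — p2 is true.
  6. (p9 | ~p1) — p9 is true.
  7. (~p5 | ~p1 | ~p2) — ~p5 is true.
  8. (p9 | p6 | ~p5) — p9 is true.
  9. (p4 | ~p8 | ~p3) — p4 is true.
  10. (p8 | ~p6) — p8 is true.
  11. (p2 | ~p3) — p2 is true.
  12. (~p3 | ~p9 | p4) — p4 is true.
  13. (p3 | p5 | ~p6) — ~p6 is true.
  14. (~p1 | p7) — p7 is true.
  15. (p1 | p5) — p1 is true.
  16. (p8 | ~p4 | p5) — p8 is true.
  17. (~p7 | p1 | ~p4) — p1 is true.
  18. (p1 | ~p9) — p1 is true.
  19. (~p1 | p2) — p2 is true.
  20. (p2 | p1) — p1 is true.
  21. (p7 | ~p9) — p7 is true.
  22. (~p3 | ~p6 | ~p1) — ~p6 is true.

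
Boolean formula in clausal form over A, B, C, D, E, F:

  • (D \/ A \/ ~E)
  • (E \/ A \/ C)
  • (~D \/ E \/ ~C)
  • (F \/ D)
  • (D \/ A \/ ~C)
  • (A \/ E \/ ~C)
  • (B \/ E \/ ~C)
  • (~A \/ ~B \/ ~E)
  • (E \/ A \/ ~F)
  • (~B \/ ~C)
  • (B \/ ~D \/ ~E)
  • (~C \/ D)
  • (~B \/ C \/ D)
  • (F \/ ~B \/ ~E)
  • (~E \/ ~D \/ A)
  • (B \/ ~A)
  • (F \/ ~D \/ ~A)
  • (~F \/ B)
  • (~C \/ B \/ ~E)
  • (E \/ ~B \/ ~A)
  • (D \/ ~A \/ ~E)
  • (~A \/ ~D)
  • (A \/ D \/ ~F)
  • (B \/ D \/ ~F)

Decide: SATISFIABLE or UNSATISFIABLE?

UNSATISFIABLE

A = True:
  propagation gives B=True, E=False; an empty clause results — contradiction.
A = False:
  D = True:
    propagation gives E=False, C=True; an empty clause results — contradiction.
  D = False:
    propagation gives E=False, C=True; an empty clause results — contradiction.
Every branch closes, so no satisfying assignment exists.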